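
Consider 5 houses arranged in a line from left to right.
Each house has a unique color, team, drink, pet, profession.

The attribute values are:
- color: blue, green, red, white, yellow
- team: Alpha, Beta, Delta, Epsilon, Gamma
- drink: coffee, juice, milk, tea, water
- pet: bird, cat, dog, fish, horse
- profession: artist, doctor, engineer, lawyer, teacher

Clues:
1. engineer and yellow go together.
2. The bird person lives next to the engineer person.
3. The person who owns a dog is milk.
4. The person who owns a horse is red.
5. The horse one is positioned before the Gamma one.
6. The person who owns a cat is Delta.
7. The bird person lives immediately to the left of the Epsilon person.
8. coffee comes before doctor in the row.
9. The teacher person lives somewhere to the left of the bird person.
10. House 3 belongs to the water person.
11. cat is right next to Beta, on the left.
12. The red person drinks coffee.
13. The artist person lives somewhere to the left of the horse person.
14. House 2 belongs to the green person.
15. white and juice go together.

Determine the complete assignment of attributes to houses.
Solution:

House | Color | Team | Drink | Pet | Profession
-----------------------------------------------
  1   | white | Delta | juice | cat | teacher
  2   | green | Beta | tea | bird | artist
  3   | yellow | Epsilon | water | fish | engineer
  4   | red | Alpha | coffee | horse | lawyer
  5   | blue | Gamma | milk | dog | doctor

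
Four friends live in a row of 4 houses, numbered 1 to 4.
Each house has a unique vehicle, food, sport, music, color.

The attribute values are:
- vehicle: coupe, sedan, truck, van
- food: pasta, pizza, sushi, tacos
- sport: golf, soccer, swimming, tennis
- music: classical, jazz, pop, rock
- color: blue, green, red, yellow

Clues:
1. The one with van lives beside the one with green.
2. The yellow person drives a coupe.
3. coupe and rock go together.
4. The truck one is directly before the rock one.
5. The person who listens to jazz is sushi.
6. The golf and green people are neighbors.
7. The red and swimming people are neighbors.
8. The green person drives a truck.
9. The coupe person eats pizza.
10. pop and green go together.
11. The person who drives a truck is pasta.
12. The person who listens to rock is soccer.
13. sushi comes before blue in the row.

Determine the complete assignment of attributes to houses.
Solution:

House | Vehicle | Food | Sport | Music | Color
----------------------------------------------
  1   | van | sushi | golf | jazz | red
  2   | truck | pasta | swimming | pop | green
  3   | coupe | pizza | soccer | rock | yellow
  4   | sedan | tacos | tennis | classical | blue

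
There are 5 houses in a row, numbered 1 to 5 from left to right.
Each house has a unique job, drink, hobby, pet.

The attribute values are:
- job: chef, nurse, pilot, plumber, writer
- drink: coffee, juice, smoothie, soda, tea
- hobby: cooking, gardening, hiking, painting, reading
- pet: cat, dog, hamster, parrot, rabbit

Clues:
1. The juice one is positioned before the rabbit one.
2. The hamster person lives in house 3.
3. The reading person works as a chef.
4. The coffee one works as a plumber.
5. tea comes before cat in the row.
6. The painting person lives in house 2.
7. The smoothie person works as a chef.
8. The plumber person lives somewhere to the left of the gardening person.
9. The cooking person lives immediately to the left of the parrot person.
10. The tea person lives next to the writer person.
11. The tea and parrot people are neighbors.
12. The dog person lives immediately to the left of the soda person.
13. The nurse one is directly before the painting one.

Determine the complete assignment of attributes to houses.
Solution:

House | Job | Drink | Hobby | Pet
---------------------------------
  1   | nurse | tea | cooking | dog
  2   | writer | soda | painting | parrot
  3   | plumber | coffee | hiking | hamster
  4   | pilot | juice | gardening | cat
  5   | chef | smoothie | reading | rabbit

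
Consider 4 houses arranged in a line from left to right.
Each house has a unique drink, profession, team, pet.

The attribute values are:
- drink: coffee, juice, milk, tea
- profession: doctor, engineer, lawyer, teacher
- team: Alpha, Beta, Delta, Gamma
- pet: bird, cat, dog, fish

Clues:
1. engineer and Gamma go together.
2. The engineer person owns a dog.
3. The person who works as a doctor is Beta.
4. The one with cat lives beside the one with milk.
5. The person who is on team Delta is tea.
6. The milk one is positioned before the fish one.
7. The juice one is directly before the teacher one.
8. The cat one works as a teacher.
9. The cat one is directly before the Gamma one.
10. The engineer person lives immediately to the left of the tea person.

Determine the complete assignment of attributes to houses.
Solution:

House | Drink | Profession | Team | Pet
---------------------------------------
  1   | juice | doctor | Beta | bird
  2   | coffee | teacher | Alpha | cat
  3   | milk | engineer | Gamma | dog
  4   | tea | lawyer | Delta | fish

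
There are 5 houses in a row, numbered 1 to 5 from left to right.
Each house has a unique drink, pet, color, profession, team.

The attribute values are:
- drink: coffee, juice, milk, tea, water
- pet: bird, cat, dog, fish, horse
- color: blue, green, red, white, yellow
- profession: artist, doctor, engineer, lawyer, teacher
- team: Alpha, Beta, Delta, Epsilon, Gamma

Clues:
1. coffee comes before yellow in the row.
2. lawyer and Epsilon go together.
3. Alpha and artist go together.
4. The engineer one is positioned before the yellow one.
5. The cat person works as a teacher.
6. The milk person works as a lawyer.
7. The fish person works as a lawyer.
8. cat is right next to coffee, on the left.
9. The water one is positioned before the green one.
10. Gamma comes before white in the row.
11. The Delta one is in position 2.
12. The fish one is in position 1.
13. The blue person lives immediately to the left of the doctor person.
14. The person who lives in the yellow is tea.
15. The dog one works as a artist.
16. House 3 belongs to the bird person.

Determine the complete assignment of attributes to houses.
Solution:

House | Drink | Pet | Color | Profession | Team
-----------------------------------------------
  1   | milk | fish | red | lawyer | Epsilon
  2   | water | cat | blue | teacher | Delta
  3   | coffee | bird | green | doctor | Gamma
  4   | juice | horse | white | engineer | Beta
  5   | tea | dog | yellow | artist | Alpha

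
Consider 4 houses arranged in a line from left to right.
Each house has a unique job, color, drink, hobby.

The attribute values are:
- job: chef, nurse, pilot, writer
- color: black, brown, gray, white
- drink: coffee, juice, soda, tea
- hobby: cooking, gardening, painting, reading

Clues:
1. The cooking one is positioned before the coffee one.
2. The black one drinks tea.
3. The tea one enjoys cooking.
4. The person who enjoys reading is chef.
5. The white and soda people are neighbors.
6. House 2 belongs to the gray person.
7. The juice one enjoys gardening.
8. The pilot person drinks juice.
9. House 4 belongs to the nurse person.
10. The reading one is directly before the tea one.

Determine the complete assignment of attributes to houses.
Solution:

House | Job | Color | Drink | Hobby
-----------------------------------
  1   | pilot | white | juice | gardening
  2   | chef | gray | soda | reading
  3   | writer | black | tea | cooking
  4   | nurse | brown | coffee | painting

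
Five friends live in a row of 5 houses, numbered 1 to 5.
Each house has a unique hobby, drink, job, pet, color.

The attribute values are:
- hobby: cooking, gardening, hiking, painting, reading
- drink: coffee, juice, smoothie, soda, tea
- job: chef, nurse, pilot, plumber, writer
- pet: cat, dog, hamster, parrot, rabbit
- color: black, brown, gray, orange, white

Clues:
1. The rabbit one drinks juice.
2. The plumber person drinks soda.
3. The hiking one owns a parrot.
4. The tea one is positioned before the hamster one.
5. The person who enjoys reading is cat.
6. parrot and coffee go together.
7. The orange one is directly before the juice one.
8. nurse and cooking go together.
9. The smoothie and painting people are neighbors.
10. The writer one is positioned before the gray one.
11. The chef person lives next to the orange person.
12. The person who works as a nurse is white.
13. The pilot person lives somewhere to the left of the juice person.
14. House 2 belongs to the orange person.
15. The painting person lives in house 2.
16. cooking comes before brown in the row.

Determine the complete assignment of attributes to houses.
Solution:

House | Hobby | Drink | Job | Pet | Color
-----------------------------------------
  1   | reading | smoothie | chef | cat | black
  2   | painting | tea | pilot | dog | orange
  3   | cooking | juice | nurse | rabbit | white
  4   | hiking | coffee | writer | parrot | brown
  5   | gardening | soda | plumber | hamster | gray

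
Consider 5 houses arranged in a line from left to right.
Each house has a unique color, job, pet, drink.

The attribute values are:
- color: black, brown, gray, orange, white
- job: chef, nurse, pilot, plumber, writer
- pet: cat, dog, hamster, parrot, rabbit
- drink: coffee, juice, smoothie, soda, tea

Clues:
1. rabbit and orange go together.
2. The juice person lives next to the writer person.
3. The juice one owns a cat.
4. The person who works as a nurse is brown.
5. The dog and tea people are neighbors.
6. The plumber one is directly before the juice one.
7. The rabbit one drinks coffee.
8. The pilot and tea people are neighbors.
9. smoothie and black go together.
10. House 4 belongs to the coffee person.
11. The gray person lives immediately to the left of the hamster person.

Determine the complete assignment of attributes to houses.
Solution:

House | Color | Job | Pet | Drink
---------------------------------
  1   | gray | pilot | dog | soda
  2   | white | plumber | hamster | tea
  3   | brown | nurse | cat | juice
  4   | orange | writer | rabbit | coffee
  5   | black | chef | parrot | smoothie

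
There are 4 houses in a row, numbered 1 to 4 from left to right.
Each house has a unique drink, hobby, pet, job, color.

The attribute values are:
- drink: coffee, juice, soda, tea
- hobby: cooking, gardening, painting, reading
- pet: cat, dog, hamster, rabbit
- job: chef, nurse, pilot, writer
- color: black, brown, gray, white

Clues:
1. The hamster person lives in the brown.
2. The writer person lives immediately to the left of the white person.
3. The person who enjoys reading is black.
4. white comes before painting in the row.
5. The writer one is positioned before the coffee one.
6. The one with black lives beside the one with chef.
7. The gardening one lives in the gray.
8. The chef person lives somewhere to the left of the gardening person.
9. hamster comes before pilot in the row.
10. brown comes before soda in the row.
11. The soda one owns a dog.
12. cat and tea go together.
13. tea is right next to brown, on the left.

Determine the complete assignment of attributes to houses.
Solution:

House | Drink | Hobby | Pet | Job | Color
-----------------------------------------
  1   | juice | reading | rabbit | writer | black
  2   | tea | cooking | cat | chef | white
  3   | coffee | painting | hamster | nurse | brown
  4   | soda | gardening | dog | pilot | gray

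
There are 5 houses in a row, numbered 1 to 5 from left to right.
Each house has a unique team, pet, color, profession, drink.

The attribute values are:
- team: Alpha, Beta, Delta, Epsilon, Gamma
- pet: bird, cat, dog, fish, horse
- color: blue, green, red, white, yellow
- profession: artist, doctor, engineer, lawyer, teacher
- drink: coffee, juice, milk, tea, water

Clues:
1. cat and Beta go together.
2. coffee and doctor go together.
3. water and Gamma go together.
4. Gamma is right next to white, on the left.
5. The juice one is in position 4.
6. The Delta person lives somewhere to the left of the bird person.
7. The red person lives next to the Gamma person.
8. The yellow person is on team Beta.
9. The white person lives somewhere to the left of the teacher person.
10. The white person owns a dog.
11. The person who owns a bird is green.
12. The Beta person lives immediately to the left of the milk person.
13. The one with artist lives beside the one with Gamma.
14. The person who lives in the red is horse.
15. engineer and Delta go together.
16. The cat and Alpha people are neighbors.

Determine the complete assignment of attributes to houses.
Solution:

House | Team | Pet | Color | Profession | Drink
-----------------------------------------------
  1   | Beta | cat | yellow | doctor | coffee
  2   | Alpha | horse | red | artist | milk
  3   | Gamma | fish | blue | lawyer | water
  4   | Delta | dog | white | engineer | juice
  5   | Epsilon | bird | green | teacher | tea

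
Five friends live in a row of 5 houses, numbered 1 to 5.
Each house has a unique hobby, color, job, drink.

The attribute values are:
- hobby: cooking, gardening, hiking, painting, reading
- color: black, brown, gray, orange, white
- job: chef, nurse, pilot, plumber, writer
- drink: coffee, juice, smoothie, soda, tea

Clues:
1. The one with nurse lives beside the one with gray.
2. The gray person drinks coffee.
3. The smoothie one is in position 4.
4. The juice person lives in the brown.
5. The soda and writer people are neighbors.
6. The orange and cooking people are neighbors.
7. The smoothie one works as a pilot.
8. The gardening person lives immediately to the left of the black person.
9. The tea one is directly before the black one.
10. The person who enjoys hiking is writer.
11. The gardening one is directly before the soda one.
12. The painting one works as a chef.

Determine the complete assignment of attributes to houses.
Solution:

House | Hobby | Color | Job | Drink
-----------------------------------
  1   | gardening | orange | plumber | tea
  2   | cooking | black | nurse | soda
  3   | hiking | gray | writer | coffee
  4   | reading | white | pilot | smoothie
  5   | painting | brown | chef | juice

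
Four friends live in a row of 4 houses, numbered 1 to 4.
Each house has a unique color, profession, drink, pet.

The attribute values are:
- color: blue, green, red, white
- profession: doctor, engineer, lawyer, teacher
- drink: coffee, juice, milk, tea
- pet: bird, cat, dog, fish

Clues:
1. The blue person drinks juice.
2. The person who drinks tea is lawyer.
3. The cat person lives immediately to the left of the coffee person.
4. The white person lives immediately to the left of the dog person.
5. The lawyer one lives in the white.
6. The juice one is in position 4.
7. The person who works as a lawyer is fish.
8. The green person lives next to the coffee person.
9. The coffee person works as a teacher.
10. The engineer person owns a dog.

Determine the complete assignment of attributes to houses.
Solution:

House | Color | Profession | Drink | Pet
----------------------------------------
  1   | green | doctor | milk | cat
  2   | red | teacher | coffee | bird
  3   | white | lawyer | tea | fish
  4   | blue | engineer | juice | dog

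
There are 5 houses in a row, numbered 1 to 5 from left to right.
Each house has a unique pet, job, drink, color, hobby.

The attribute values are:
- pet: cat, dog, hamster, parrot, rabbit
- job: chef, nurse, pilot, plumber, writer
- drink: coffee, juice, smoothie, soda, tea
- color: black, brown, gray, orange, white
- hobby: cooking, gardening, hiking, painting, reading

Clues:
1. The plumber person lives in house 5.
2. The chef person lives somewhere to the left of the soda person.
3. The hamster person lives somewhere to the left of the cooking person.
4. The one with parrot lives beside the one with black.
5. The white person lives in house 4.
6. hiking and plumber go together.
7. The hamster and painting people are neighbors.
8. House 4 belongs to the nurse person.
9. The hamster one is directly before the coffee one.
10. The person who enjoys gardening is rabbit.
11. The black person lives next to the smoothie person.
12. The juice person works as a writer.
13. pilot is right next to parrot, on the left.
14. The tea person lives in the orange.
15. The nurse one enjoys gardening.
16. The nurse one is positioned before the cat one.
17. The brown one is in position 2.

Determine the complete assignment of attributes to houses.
Solution:

House | Pet | Job | Drink | Color | Hobby
-----------------------------------------
  1   | hamster | pilot | tea | orange | reading
  2   | parrot | chef | coffee | brown | painting
  3   | dog | writer | juice | black | cooking
  4   | rabbit | nurse | smoothie | white | gardening
  5   | cat | plumber | soda | gray | hiking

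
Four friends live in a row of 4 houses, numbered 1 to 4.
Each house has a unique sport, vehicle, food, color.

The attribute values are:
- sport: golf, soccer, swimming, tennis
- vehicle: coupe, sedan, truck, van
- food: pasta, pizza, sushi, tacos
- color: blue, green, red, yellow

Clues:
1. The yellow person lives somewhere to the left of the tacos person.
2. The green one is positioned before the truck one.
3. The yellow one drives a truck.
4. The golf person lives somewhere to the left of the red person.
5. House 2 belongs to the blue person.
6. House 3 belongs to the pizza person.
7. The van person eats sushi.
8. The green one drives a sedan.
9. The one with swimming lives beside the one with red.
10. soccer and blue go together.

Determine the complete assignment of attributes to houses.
Solution:

House | Sport | Vehicle | Food | Color
--------------------------------------
  1   | golf | sedan | pasta | green
  2   | soccer | van | sushi | blue
  3   | swimming | truck | pizza | yellow
  4   | tennis | coupe | tacos | red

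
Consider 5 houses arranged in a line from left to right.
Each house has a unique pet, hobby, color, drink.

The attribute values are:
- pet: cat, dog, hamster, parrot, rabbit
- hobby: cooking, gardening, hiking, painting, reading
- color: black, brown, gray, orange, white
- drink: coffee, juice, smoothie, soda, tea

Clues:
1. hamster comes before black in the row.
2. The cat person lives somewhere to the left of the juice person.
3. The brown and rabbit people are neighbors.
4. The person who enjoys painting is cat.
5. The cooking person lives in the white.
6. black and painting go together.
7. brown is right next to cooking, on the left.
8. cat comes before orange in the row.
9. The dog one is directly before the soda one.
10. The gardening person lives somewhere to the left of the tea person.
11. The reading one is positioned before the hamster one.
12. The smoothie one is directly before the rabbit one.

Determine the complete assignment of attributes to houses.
Solution:

House | Pet | Hobby | Color | Drink
-----------------------------------
  1   | dog | reading | brown | smoothie
  2   | rabbit | cooking | white | soda
  3   | hamster | gardening | gray | coffee
  4   | cat | painting | black | tea
  5   | parrot | hiking | orange | juice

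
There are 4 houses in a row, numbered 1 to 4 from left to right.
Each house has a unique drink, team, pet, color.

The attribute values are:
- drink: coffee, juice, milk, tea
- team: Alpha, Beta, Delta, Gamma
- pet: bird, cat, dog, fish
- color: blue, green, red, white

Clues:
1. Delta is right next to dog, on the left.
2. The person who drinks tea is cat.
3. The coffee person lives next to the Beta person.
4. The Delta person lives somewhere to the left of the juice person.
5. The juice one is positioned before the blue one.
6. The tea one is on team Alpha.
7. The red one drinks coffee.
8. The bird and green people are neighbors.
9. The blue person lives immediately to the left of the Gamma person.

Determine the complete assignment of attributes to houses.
Solution:

House | Drink | Team | Pet | Color
----------------------------------
  1   | coffee | Delta | bird | red
  2   | juice | Beta | dog | green
  3   | tea | Alpha | cat | blue
  4   | milk | Gamma | fish | white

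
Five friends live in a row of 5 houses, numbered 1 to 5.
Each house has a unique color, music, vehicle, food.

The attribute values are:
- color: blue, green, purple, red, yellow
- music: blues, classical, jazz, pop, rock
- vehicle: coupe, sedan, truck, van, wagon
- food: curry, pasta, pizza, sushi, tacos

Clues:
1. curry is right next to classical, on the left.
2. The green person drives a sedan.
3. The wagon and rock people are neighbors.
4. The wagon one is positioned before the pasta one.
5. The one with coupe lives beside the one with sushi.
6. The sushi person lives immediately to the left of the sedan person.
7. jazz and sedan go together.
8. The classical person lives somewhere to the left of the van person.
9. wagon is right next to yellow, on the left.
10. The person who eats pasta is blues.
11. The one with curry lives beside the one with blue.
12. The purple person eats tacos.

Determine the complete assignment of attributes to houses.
Solution:

House | Color | Music | Vehicle | Food
--------------------------------------
  1   | purple | pop | wagon | tacos
  2   | yellow | rock | coupe | curry
  3   | blue | classical | truck | sushi
  4   | green | jazz | sedan | pizza
  5   | red | blues | van | pasta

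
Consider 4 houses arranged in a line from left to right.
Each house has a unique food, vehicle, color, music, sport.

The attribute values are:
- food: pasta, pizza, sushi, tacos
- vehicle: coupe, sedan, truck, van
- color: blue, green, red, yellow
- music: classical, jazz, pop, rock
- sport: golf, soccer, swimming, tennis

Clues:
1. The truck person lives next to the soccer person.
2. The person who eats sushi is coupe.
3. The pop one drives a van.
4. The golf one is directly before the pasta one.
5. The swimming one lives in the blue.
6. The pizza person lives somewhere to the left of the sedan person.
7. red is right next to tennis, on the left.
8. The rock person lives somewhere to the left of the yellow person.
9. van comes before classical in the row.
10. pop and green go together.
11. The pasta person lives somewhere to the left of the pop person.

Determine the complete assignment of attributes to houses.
Solution:

House | Food | Vehicle | Color | Music | Sport
----------------------------------------------
  1   | sushi | coupe | red | rock | golf
  2   | pasta | truck | yellow | jazz | tennis
  3   | pizza | van | green | pop | soccer
  4   | tacos | sedan | blue | classical | swimming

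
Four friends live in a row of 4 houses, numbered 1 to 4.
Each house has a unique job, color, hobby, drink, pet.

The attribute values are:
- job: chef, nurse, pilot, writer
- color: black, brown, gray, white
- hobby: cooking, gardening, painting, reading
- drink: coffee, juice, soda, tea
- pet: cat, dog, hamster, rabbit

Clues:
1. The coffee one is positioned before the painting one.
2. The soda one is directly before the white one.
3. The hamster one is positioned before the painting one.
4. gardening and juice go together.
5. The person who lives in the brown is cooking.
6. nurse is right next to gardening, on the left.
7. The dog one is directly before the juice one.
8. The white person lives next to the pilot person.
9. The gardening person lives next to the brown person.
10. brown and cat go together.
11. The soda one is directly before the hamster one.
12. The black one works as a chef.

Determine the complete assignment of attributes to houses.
Solution:

House | Job | Color | Hobby | Drink | Pet
-----------------------------------------
  1   | nurse | gray | reading | soda | dog
  2   | writer | white | gardening | juice | hamster
  3   | pilot | brown | cooking | coffee | cat
  4   | chef | black | painting | tea | rabbit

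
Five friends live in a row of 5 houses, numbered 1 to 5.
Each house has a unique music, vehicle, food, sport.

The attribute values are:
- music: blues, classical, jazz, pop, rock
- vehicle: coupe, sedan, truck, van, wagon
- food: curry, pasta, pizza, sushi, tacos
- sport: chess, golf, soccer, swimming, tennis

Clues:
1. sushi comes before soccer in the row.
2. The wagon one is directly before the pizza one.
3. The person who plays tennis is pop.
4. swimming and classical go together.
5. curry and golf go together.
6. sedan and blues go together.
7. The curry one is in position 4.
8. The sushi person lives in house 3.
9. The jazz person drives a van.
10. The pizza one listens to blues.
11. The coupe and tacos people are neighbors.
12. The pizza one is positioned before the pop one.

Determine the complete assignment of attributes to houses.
Solution:

House | Music | Vehicle | Food | Sport
--------------------------------------
  1   | classical | wagon | pasta | swimming
  2   | blues | sedan | pizza | chess
  3   | pop | truck | sushi | tennis
  4   | rock | coupe | curry | golf
  5   | jazz | van | tacos | soccer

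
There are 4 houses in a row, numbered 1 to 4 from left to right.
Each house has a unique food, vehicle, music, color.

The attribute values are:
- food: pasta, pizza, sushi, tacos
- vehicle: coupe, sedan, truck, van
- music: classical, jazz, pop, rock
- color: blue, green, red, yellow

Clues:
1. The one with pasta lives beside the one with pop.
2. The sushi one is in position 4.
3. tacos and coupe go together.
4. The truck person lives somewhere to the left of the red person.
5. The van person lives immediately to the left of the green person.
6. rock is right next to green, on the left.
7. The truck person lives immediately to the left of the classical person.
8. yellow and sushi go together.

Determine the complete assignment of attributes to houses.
Solution:

House | Food | Vehicle | Music | Color
--------------------------------------
  1   | pasta | van | rock | blue
  2   | pizza | truck | pop | green
  3   | tacos | coupe | classical | red
  4   | sushi | sedan | jazz | yellow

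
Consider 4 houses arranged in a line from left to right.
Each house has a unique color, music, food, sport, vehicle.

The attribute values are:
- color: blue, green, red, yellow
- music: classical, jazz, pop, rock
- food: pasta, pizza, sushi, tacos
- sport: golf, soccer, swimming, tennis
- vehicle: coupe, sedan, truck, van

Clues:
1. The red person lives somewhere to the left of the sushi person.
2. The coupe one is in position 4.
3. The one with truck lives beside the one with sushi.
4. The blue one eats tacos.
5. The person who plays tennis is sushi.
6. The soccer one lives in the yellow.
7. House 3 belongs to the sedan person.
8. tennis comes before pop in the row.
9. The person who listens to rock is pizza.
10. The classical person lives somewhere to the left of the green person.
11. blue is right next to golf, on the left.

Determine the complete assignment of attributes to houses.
Solution:

House | Color | Music | Food | Sport | Vehicle
----------------------------------------------
  1   | blue | classical | tacos | swimming | van
  2   | red | rock | pizza | golf | truck
  3   | green | jazz | sushi | tennis | sedan
  4   | yellow | pop | pasta | soccer | coupe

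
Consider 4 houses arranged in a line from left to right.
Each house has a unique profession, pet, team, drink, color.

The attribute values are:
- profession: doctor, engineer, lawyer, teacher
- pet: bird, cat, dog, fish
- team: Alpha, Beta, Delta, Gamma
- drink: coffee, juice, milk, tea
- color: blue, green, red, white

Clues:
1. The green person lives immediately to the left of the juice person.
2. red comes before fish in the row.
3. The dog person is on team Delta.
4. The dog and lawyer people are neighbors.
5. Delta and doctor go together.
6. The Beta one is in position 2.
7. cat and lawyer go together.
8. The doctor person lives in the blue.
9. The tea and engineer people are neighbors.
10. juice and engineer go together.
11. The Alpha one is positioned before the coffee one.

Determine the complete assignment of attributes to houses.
Solution:

House | Profession | Pet | Team | Drink | Color
-----------------------------------------------
  1   | doctor | dog | Delta | milk | blue
  2   | lawyer | cat | Beta | tea | green
  3   | engineer | bird | Alpha | juice | red
  4   | teacher | fish | Gamma | coffee | white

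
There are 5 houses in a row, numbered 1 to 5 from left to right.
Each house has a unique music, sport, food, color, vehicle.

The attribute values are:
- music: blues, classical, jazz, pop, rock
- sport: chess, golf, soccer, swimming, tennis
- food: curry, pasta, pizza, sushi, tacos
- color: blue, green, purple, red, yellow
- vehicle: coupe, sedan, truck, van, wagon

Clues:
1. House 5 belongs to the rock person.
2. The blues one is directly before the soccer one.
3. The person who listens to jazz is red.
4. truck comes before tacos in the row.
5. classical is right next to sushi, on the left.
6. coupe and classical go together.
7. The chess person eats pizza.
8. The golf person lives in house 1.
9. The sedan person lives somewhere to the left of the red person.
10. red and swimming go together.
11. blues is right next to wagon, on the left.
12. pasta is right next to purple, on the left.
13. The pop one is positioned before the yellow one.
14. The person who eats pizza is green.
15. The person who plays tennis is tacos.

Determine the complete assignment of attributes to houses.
Solution:

House | Music | Sport | Food | Color | Vehicle
----------------------------------------------
  1   | blues | golf | pasta | blue | sedan
  2   | pop | soccer | curry | purple | wagon
  3   | classical | chess | pizza | green | coupe
  4   | jazz | swimming | sushi | red | truck
  5   | rock | tennis | tacos | yellow | van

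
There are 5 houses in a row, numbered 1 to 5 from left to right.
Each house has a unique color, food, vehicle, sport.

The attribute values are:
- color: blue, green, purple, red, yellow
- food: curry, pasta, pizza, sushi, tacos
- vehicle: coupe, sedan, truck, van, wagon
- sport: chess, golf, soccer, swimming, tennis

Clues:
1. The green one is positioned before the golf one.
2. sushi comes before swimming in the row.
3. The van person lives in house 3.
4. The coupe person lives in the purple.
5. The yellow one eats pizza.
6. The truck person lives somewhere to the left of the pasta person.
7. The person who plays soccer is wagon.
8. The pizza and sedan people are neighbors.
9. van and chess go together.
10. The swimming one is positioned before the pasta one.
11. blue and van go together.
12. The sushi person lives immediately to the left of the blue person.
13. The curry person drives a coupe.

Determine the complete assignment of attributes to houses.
Solution:

House | Color | Food | Vehicle | Sport
--------------------------------------
  1   | purple | curry | coupe | tennis
  2   | green | sushi | wagon | soccer
  3   | blue | tacos | van | chess
  4   | yellow | pizza | truck | swimming
  5   | red | pasta | sedan | golf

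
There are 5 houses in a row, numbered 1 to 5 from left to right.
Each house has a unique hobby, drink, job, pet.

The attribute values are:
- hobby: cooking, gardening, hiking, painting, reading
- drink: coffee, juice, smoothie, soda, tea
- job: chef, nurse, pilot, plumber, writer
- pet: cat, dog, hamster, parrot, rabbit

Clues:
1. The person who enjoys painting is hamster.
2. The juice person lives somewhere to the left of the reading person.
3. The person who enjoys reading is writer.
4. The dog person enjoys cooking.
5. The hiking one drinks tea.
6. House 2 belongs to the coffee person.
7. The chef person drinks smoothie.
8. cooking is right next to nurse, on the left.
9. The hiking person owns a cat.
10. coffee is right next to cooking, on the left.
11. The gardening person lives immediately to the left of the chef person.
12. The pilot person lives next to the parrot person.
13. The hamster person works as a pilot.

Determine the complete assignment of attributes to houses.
Solution:

House | Hobby | Drink | Job | Pet
---------------------------------
  1   | painting | juice | pilot | hamster
  2   | gardening | coffee | plumber | parrot
  3   | cooking | smoothie | chef | dog
  4   | hiking | tea | nurse | cat
  5   | reading | soda | writer | rabbit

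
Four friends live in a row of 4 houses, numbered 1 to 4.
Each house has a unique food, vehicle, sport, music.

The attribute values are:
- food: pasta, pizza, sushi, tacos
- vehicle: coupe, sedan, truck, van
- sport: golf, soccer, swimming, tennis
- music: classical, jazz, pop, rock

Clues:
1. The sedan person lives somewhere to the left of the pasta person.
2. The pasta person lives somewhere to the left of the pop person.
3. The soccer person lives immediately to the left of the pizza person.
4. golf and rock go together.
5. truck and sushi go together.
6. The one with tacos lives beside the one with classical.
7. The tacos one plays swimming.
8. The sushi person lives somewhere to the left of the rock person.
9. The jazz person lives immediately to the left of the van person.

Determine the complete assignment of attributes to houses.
Solution:

House | Food | Vehicle | Sport | Music
--------------------------------------
  1   | tacos | sedan | swimming | jazz
  2   | pasta | van | tennis | classical
  3   | sushi | truck | soccer | pop
  4   | pizza | coupe | golf | rock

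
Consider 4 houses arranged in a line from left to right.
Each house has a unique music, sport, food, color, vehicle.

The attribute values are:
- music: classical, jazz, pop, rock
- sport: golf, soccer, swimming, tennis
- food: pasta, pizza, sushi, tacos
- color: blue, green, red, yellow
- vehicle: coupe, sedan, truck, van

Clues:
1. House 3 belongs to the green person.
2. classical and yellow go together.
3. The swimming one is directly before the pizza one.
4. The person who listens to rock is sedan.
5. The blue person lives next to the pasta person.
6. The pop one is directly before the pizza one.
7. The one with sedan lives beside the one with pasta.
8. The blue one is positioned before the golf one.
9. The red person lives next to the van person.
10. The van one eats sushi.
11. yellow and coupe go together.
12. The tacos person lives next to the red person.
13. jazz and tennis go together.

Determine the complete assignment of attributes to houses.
Solution:

House | Music | Sport | Food | Color | Vehicle
----------------------------------------------
  1   | rock | soccer | tacos | blue | sedan
  2   | jazz | tennis | pasta | red | truck
  3   | pop | swimming | sushi | green | van
  4   | classical | golf | pizza | yellow | coupe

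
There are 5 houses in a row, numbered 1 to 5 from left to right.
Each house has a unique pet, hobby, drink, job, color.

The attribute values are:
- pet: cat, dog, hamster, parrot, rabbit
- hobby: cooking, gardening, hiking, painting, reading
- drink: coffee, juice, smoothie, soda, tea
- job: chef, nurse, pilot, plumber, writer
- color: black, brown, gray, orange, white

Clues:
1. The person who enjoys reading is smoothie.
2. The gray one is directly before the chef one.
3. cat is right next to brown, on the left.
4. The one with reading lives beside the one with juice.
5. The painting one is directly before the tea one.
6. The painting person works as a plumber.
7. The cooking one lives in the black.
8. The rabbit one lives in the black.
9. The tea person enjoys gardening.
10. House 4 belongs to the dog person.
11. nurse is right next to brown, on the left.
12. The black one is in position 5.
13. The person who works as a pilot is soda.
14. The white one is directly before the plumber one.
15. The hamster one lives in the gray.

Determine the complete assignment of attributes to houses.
Solution:

House | Pet | Hobby | Drink | Job | Color
-----------------------------------------
  1   | cat | reading | smoothie | nurse | white
  2   | parrot | painting | juice | plumber | brown
  3   | hamster | gardening | tea | writer | gray
  4   | dog | hiking | coffee | chef | orange
  5   | rabbit | cooking | soda | pilot | black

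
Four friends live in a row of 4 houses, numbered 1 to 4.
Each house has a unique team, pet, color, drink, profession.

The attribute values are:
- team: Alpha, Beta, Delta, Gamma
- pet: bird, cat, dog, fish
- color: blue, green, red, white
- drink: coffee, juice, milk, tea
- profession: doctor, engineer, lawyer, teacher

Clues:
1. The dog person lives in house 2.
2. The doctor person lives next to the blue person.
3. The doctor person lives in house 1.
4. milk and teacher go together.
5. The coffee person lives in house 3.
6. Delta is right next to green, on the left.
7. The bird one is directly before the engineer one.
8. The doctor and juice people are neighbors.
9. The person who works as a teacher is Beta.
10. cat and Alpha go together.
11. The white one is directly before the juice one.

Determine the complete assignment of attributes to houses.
Solution:

House | Team | Pet | Color | Drink | Profession
-----------------------------------------------
  1   | Gamma | bird | white | tea | doctor
  2   | Delta | dog | blue | juice | engineer
  3   | Alpha | cat | green | coffee | lawyer
  4   | Beta | fish | red | milk | teacher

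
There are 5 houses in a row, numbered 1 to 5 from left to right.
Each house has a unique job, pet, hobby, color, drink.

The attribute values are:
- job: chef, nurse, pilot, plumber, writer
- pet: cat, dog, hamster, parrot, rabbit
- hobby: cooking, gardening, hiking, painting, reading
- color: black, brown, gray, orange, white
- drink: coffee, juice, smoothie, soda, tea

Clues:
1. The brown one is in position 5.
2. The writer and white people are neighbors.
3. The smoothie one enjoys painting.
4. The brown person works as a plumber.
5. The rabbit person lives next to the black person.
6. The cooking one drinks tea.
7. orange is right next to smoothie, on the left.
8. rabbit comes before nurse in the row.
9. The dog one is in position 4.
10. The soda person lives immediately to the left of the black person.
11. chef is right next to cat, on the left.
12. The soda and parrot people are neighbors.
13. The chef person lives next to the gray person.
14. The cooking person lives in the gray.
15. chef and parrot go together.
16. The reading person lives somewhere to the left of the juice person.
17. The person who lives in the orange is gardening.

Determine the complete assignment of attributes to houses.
Solution:

House | Job | Pet | Hobby | Color | Drink
-----------------------------------------
  1   | pilot | rabbit | gardening | orange | soda
  2   | chef | parrot | painting | black | smoothie
  3   | writer | cat | cooking | gray | tea
  4   | nurse | dog | reading | white | coffee
  5   | plumber | hamster | hiking | brown | juice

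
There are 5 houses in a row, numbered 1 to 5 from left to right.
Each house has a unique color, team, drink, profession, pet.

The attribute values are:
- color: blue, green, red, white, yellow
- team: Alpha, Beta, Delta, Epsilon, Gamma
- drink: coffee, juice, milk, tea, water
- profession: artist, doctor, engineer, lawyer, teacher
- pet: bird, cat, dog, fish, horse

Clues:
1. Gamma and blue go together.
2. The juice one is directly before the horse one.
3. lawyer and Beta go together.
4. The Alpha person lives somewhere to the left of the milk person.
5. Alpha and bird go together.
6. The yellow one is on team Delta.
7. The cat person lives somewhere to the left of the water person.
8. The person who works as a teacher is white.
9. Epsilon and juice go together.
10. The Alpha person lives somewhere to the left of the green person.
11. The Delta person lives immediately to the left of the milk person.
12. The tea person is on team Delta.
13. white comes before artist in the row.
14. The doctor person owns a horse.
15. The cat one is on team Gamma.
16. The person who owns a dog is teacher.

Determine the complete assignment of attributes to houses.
Solution:

House | Color | Team | Drink | Profession | Pet
-----------------------------------------------
  1   | red | Alpha | coffee | engineer | bird
  2   | white | Epsilon | juice | teacher | dog
  3   | yellow | Delta | tea | doctor | horse
  4   | blue | Gamma | milk | artist | cat
  5   | green | Beta | water | lawyer | fish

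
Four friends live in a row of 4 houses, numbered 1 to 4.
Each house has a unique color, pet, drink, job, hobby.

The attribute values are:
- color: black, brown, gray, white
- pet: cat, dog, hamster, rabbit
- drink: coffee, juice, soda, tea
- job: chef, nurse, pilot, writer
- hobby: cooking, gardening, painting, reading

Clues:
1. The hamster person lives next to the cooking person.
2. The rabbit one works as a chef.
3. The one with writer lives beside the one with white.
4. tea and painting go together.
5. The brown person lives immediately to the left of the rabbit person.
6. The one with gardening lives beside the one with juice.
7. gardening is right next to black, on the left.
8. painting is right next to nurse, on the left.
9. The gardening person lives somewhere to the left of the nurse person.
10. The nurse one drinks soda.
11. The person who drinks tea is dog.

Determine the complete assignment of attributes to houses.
Solution:

House | Color | Pet | Drink | Job | Hobby
-----------------------------------------
  1   | brown | hamster | coffee | pilot | gardening
  2   | black | rabbit | juice | chef | cooking
  3   | gray | dog | tea | writer | painting
  4   | white | cat | soda | nurse | reading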